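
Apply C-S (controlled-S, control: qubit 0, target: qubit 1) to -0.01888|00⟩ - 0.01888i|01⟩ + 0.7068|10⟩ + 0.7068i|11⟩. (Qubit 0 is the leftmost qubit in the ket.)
-0.01888|00⟩ - 0.01888i|01⟩ + 0.7068|10⟩ - 0.7068|11⟩

C-S leaves the control-|0⟩ kets |00⟩, |01⟩ unchanged and applies S to qubit 1 on the control-|1⟩ pair (|10⟩, |11⟩).
S = [[1, 0], [0, i]].
With a = amp(|10⟩) = 0.7068 and b = amp(|11⟩) = 0.7068i:
new amp(|10⟩) = (1)·a = 0.7068
new amp(|11⟩) = (i)·b = -0.7068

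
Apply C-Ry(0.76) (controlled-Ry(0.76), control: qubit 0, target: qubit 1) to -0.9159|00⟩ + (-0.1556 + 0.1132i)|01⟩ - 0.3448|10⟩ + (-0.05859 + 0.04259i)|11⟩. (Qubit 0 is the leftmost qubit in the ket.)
-0.9159|00⟩ + (-0.1556 + 0.1132i)|01⟩ + (-0.2985 - 0.0158i)|10⟩ + (-0.1823 + 0.03955i)|11⟩

C-Ry(0.76) leaves the control-|0⟩ kets |00⟩, |01⟩ unchanged and applies Ry(0.76) to qubit 1 on the control-|1⟩ pair (|10⟩, |11⟩).
Ry(0.76) = [[cos(θ/2), −sin(θ/2)], [sin(θ/2), cos(θ/2)]]; θ = 0.76, cos(θ/2) ≈ 0.928665, sin(θ/2) ≈ 0.37092.
With a = amp(|10⟩) = -0.3448 and b = amp(|11⟩) = (-0.05859 + 0.04259i):
new amp(|10⟩) = (0.928665)·a + (-0.37092)·b = (-0.2985 - 0.0158i)
new amp(|11⟩) = (0.37092)·a + (0.928665)·b = (-0.1823 + 0.03955i)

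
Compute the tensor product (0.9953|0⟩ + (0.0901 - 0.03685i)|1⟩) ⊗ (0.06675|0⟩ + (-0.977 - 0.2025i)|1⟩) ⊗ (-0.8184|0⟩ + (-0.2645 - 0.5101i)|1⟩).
-0.05437|000⟩ + (-0.01757 - 0.03389i)|001⟩ + (0.7958 + 0.1649i)|010⟩ + (0.1544 + 0.5493i)|011⟩ + (-0.004922 + 0.002013i)|100⟩ + (-0.002845 - 0.002417i)|101⟩ + (0.07815 - 0.01453i)|110⟩ + (0.03432 + 0.04401i)|111⟩

amp(|b₁b₂…⟩) = product of the factor amplitudes for bits b₁, b₂, …; only kets whose every factor amplitude is nonzero survive.
|000⟩: (0.9953)(0.06675)(-0.8184) = -0.05437
|001⟩: (0.9953)(0.06675)(-0.2645 - 0.5101i) = (-0.01757 - 0.03389i)
|010⟩: (0.9953)(-0.977 - 0.2025i)(-0.8184) = (0.7958 + 0.1649i)
|011⟩: (0.9953)(-0.977 - 0.2025i)(-0.2645 - 0.5101i) = (0.1544 + 0.5493i)
|100⟩: (0.0901 - 0.03685i)(0.06675)(-0.8184) = (-0.004922 + 0.002013i)
|101⟩: (0.0901 - 0.03685i)(0.06675)(-0.2645 - 0.5101i) = (-0.002845 - 0.002417i)
|110⟩: (0.0901 - 0.03685i)(-0.977 - 0.2025i)(-0.8184) = (0.07815 - 0.01453i)
|111⟩: (0.0901 - 0.03685i)(-0.977 - 0.2025i)(-0.2645 - 0.5101i) = (0.03432 + 0.04401i)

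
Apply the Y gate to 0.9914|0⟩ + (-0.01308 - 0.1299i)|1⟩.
(-0.1299 + 0.01308i)|0⟩ + 0.9914i|1⟩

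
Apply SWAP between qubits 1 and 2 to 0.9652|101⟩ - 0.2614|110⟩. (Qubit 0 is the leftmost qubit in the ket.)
-0.2614|101⟩ + 0.9652|110⟩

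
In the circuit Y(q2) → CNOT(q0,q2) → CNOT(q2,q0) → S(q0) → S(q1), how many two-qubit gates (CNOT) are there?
2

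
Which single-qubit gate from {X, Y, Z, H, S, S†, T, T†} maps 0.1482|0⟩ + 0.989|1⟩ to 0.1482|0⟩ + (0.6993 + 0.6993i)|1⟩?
T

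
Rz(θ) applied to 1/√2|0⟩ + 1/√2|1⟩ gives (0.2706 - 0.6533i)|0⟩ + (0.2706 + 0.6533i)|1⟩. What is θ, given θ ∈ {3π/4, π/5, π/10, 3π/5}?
3π/4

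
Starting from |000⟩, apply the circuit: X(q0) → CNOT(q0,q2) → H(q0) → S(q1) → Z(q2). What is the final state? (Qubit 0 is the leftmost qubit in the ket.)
-1/√2|001⟩ + 1/√2|101⟩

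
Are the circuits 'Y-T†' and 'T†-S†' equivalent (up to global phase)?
No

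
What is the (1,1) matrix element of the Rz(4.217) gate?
(-0.5122 + 0.8589i)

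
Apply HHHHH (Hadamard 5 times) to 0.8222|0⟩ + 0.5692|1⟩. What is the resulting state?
0.9839|0⟩ + 0.1789|1⟩

H² = I, so H^5 = H: a single Hadamard. With (a, b) = (0.8222, 0.5692), H gives ((a + b)/√2, (a − b)/√2) = (0.9839, 0.1789).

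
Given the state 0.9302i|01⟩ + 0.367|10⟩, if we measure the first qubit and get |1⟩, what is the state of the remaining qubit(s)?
|0⟩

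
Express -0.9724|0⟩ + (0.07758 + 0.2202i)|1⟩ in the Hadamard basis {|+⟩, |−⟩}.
(-0.6327 + 0.1557i)|+⟩ + (-0.7424 - 0.1557i)|−⟩

With |ψ⟩ = α|0⟩ + β|1⟩, the Hadamard-basis coefficients are ⟨+|ψ⟩ = (α + β)/√2 and ⟨−|ψ⟩ = (α − β)/√2.
Here α = -0.9724, β = (0.07758 + 0.2202i): (α + β)/√2 = (-0.6327 + 0.1557i), (α − β)/√2 = (-0.7424 - 0.1557i).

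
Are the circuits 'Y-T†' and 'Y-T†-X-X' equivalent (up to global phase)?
Yes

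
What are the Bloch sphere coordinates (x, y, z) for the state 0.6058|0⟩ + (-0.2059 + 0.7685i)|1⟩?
(-0.2495, 0.9311, -0.266)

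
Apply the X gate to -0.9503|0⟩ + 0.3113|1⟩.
0.3113|0⟩ - 0.9503|1⟩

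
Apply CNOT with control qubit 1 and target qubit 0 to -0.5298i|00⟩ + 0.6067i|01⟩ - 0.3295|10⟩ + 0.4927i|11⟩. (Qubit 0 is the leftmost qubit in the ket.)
-0.5298i|00⟩ + 0.4927i|01⟩ - 0.3295|10⟩ + 0.6067i|11⟩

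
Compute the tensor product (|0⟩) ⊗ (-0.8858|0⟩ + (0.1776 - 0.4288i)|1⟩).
-0.8858|00⟩ + (0.1776 - 0.4288i)|01⟩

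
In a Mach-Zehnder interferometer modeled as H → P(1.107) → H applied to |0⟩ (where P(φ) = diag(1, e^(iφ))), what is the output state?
(0.7237 + 0.4472i)|0⟩ + (0.2763 - 0.4472i)|1⟩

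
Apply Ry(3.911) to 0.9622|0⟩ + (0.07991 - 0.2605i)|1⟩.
(-0.4352 + 0.2415i)|0⟩ + (0.8619 + 0.09776i)|1⟩

Ry(3.911) = [[cos(θ/2), −sin(θ/2)], [sin(θ/2), cos(θ/2)]]; θ = 3.911, cos(θ/2) ≈ -0.375284, sin(θ/2) ≈ 0.92691.
With a = amp(|0⟩) = 0.9622 and b = amp(|1⟩) = (0.07991 - 0.2605i):
new amp(|0⟩) = (-0.375284)·a + (-0.92691)·b = (-0.4352 + 0.2415i)
new amp(|1⟩) = (0.92691)·a + (-0.375284)·b = (0.8619 + 0.09776i)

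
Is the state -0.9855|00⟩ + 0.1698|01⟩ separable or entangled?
Separable

Writing the state as a|00⟩ + b|01⟩ + c|10⟩ + d|11⟩, it is a product state iff ad − bc = 0.
Here (a, b, c, d) = (-0.9855, 0.1698, 0, 0): ad − bc = (-0.9855)(0) − (0.1698)(0) = 0, so the state is separable.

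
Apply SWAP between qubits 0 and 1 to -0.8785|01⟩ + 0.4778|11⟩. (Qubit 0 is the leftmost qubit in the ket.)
-0.8785|10⟩ + 0.4778|11⟩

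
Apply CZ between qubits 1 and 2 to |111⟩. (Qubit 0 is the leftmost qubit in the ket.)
-|111⟩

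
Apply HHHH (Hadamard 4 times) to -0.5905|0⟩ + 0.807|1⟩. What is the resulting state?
-0.5905|0⟩ + 0.807|1⟩

H² = I, so an even number of Hadamards cancels: H^4 = I and the state is unchanged.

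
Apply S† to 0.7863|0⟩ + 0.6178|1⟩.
0.7863|0⟩ - 0.6178i|1⟩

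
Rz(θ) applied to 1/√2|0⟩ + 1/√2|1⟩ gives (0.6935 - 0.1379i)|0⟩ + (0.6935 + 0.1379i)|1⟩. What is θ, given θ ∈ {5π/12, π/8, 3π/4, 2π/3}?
π/8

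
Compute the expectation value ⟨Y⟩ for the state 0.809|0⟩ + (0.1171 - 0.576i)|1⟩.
-0.932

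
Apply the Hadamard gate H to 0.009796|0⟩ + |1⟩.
0.714|0⟩ - 0.7002|1⟩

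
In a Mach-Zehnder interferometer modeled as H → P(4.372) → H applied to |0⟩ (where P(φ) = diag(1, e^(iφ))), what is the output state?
(0.3331 - 0.4713i)|0⟩ + (0.6669 + 0.4713i)|1⟩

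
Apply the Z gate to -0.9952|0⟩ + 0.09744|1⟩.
-0.9952|0⟩ - 0.09744|1⟩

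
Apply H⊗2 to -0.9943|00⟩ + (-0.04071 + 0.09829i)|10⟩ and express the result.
(-0.5175 + 0.04915i)|00⟩ + (-0.5175 + 0.04915i)|01⟩ + (-0.4768 - 0.04915i)|10⟩ + (-0.4768 - 0.04915i)|11⟩

H⊗2 gives amp(|y⟩) = (1/2) Σ_x (−1)^(x·y) amp(|x⟩), where x·y is the number of positions in which both x and y have a 1.
|00⟩: (-0.9943 + (-0.04071 + 0.09829i))/2 = (-0.5175 + 0.04915i)
|01⟩: (-0.9943 + (-0.04071 + 0.09829i))/2 = (-0.5175 + 0.04915i)
|10⟩: (-0.9943 - (-0.04071 + 0.09829i))/2 = (-0.4768 - 0.04915i)
|11⟩: (-0.9943 - (-0.04071 + 0.09829i))/2 = (-0.4768 - 0.04915i)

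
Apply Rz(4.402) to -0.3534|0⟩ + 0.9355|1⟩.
(0.2083 + 0.2855i)|0⟩ + (-0.5513 + 0.7558i)|1⟩

Rz(4.402) = [[e^(−iθ/2), 0], [0, e^(iθ/2)]] with e^(±iθ/2) = cos(θ/2) ± i·sin(θ/2); θ = 4.402, cos(θ/2) ≈ -0.589309, sin(θ/2) ≈ 0.807907.
With a = amp(|0⟩) = -0.3534 and b = amp(|1⟩) = 0.9355:
new amp(|0⟩) = (-0.589309 - 0.807907i)·a = (0.2083 + 0.2855i)
new amp(|1⟩) = (-0.589309 + 0.807907i)·b = (-0.5513 + 0.7558i)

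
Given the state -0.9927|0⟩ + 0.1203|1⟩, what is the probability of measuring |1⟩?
0.01447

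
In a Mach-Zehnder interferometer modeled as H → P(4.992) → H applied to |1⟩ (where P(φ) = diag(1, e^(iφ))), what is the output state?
(0.362 + 0.4806i)|0⟩ + (0.638 - 0.4806i)|1⟩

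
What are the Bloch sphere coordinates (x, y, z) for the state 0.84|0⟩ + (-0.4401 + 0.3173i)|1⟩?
(-0.7394, 0.5331, 0.4112)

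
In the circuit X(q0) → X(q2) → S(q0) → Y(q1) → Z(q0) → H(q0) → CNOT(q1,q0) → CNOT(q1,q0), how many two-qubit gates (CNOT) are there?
2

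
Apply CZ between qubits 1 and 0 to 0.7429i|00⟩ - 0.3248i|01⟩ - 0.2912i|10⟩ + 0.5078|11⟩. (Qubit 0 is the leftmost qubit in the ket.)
0.7429i|00⟩ - 0.3248i|01⟩ - 0.2912i|10⟩ - 0.5078|11⟩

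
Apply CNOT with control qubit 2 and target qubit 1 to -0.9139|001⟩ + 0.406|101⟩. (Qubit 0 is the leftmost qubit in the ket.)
-0.9139|011⟩ + 0.406|111⟩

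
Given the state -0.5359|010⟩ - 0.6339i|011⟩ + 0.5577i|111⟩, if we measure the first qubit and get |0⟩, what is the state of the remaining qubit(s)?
-0.6456|10⟩ - 0.7637i|11⟩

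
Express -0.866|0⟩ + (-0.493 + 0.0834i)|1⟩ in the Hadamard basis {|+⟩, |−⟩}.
(-0.961 + 0.05897i)|+⟩ + (-0.2638 - 0.05897i)|−⟩

With |ψ⟩ = α|0⟩ + β|1⟩, the Hadamard-basis coefficients are ⟨+|ψ⟩ = (α + β)/√2 and ⟨−|ψ⟩ = (α − β)/√2.
Here α = -0.866, β = (-0.493 + 0.0834i): (α + β)/√2 = (-0.961 + 0.05897i), (α − β)/√2 = (-0.2638 - 0.05897i).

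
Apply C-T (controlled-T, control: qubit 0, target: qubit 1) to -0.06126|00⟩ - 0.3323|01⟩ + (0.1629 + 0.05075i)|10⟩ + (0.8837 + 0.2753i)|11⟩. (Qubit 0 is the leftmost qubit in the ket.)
-0.06126|00⟩ - 0.3323|01⟩ + (0.1629 + 0.05075i)|10⟩ + (0.4302 + 0.8195i)|11⟩

C-T leaves the control-|0⟩ kets |00⟩, |01⟩ unchanged and applies T to qubit 1 on the control-|1⟩ pair (|10⟩, |11⟩).
T = [[1, 0], [0, (1/√2 + (1/√2)i)]].
With a = amp(|10⟩) = (0.1629 + 0.05075i) and b = amp(|11⟩) = (0.8837 + 0.2753i):
new amp(|10⟩) = (1)·a = (0.1629 + 0.05075i)
new amp(|11⟩) = (1/√2 + (1/√2)i)·b = (0.4302 + 0.8195i)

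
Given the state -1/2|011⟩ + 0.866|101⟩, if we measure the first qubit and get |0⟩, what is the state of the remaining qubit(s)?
-|11⟩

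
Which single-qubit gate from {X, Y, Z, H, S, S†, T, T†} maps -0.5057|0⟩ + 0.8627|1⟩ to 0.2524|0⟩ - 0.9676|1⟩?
H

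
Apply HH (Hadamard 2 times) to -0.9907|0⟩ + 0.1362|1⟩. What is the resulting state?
-0.9907|0⟩ + 0.1362|1⟩

H² = I, so an even number of Hadamards cancels: H^2 = I and the state is unchanged.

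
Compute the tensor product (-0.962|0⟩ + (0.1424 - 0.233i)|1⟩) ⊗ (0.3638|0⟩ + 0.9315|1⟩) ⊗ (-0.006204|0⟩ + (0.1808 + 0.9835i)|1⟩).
0.002171|000⟩ + (-0.06328 - 0.3442i)|001⟩ + 0.005559|010⟩ + (-0.162 - 0.8813i)|011⟩ + (-0.0003214 + 0.0005259i)|100⟩ + (0.09273 + 0.03562i)|101⟩ + (-0.0008229 + 0.001347i)|110⟩ + (0.2374 + 0.09122i)|111⟩

amp(|b₁b₂…⟩) = product of the factor amplitudes for bits b₁, b₂, …; only kets whose every factor amplitude is nonzero survive.
|000⟩: (-0.962)(0.3638)(-0.006204) = 0.002171
|001⟩: (-0.962)(0.3638)(0.1808 + 0.9835i) = (-0.06328 - 0.3442i)
|010⟩: (-0.962)(0.9315)(-0.006204) = 0.005559
|011⟩: (-0.962)(0.9315)(0.1808 + 0.9835i) = (-0.162 - 0.8813i)
|100⟩: (0.1424 - 0.233i)(0.3638)(-0.006204) = (-0.0003214 + 0.0005259i)
|101⟩: (0.1424 - 0.233i)(0.3638)(0.1808 + 0.9835i) = (0.09273 + 0.03562i)
|110⟩: (0.1424 - 0.233i)(0.9315)(-0.006204) = (-0.0008229 + 0.001347i)
|111⟩: (0.1424 - 0.233i)(0.9315)(0.1808 + 0.9835i) = (0.2374 + 0.09122i)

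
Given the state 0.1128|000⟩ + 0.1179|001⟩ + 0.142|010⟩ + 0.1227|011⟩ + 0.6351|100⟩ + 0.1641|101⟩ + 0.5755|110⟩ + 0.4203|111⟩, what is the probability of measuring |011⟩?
0.01506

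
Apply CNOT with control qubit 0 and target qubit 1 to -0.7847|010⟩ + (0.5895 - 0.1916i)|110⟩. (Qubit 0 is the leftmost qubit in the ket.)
-0.7847|010⟩ + (0.5895 - 0.1916i)|100⟩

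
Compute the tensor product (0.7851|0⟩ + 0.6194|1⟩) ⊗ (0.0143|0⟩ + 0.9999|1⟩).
0.01123|00⟩ + 0.785|01⟩ + 0.008857|10⟩ + 0.6193|11⟩

amp(|b₁b₂…⟩) = product of the factor amplitudes for bits b₁, b₂, …; only kets whose every factor amplitude is nonzero survive.
|00⟩: (0.7851)(0.0143) = 0.01123
|01⟩: (0.7851)(0.9999) = 0.785
|10⟩: (0.6194)(0.0143) = 0.008857
|11⟩: (0.6194)(0.9999) = 0.6193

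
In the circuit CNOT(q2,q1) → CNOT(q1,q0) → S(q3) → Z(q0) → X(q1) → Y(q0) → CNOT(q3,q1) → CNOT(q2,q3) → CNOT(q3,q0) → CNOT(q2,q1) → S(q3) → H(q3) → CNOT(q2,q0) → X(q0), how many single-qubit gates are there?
7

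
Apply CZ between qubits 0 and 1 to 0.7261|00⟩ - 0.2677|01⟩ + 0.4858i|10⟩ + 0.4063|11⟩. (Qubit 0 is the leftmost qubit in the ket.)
0.7261|00⟩ - 0.2677|01⟩ + 0.4858i|10⟩ - 0.4063|11⟩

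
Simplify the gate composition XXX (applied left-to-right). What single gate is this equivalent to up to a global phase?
X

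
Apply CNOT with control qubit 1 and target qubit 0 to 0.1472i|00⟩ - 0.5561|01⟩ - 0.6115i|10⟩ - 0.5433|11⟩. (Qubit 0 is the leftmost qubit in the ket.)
0.1472i|00⟩ - 0.5433|01⟩ - 0.6115i|10⟩ - 0.5561|11⟩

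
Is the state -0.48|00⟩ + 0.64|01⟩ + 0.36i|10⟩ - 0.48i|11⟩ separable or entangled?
Separable

Writing the state as a|00⟩ + b|01⟩ + c|10⟩ + d|11⟩, it is a product state iff ad − bc = 0.
Here (a, b, c, d) = (-0.48, 0.64, 0.36i, -0.48i): ad − bc = (-0.48)(-0.48i) − (0.64)(0.36i) = 0, so the state is separable.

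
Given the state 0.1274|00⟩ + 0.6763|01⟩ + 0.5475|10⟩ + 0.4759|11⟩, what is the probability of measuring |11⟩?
0.2265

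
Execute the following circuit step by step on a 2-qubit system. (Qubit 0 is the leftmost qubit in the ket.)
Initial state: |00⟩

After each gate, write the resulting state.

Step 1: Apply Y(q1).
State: i|01⟩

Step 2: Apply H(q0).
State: (1/√2)i|01⟩ + (1/√2)i|11⟩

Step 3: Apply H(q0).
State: i|01⟩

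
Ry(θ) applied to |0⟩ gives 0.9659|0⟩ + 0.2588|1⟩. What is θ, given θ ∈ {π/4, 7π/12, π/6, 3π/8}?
π/6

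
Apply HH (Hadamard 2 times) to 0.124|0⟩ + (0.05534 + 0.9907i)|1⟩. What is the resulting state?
0.124|0⟩ + (0.05534 + 0.9907i)|1⟩

H² = I, so an even number of Hadamards cancels: H^2 = I and the state is unchanged.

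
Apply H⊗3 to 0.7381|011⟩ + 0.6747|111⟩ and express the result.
0.4995|000⟩ - 0.4995|001⟩ - 0.4995|010⟩ + 0.4995|011⟩ + 0.02242|100⟩ - 0.02242|101⟩ - 0.02242|110⟩ + 0.02242|111⟩

H⊗3 gives amp(|y⟩) = (1/2√2) Σ_x (−1)^(x·y) amp(|x⟩), where x·y is the number of positions in which both x and y have a 1.
|000⟩: (0.7381 + 0.6747)/(2√2) = 0.4995
|001⟩: (-0.7381 - 0.6747)/(2√2) = -0.4995
|010⟩: (-0.7381 - 0.6747)/(2√2) = -0.4995
|011⟩: (0.7381 + 0.6747)/(2√2) = 0.4995
|100⟩: (0.7381 - 0.6747)/(2√2) = 0.02242
|101⟩: (-0.7381 + 0.6747)/(2√2) = -0.02242
|110⟩: (-0.7381 + 0.6747)/(2√2) = -0.02242
|111⟩: (0.7381 - 0.6747)/(2√2) = 0.02242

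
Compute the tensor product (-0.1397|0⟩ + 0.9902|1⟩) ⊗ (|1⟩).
-0.1397|01⟩ + 0.9902|11⟩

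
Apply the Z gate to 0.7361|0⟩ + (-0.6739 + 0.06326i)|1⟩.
0.7361|0⟩ + (0.6739 - 0.06326i)|1⟩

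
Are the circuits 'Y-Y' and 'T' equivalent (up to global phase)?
No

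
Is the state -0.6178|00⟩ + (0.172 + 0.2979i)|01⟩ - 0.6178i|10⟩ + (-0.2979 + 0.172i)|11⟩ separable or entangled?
Separable

Writing the state as a|00⟩ + b|01⟩ + c|10⟩ + d|11⟩, it is a product state iff ad − bc = 0.
Here (a, b, c, d) = (-0.6178, (0.172 + 0.2979i), -0.6178i, (-0.2979 + 0.172i)): ad − bc = (-0.6178)(-0.2979 + 0.172i) − (0.172 + 0.2979i)(-0.6178i) = 0, so the state is separable.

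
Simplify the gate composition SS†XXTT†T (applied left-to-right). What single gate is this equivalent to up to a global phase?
T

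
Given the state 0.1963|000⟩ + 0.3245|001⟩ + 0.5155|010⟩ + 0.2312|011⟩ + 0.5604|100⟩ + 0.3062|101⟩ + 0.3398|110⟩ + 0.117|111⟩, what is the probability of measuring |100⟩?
0.314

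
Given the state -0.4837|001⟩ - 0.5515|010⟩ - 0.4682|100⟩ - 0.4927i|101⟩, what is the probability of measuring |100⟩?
0.2192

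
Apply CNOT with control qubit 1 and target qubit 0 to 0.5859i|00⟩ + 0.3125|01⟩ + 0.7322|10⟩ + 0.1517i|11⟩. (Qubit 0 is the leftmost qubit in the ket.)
0.5859i|00⟩ + 0.1517i|01⟩ + 0.7322|10⟩ + 0.3125|11⟩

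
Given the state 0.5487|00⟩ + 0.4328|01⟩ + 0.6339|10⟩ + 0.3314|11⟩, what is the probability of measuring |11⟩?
0.1098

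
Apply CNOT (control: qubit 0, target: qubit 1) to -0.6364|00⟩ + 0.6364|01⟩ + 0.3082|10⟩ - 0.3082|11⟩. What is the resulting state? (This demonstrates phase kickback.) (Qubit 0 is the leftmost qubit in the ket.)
-0.6364|00⟩ + 0.6364|01⟩ - 0.3082|10⟩ + 0.3082|11⟩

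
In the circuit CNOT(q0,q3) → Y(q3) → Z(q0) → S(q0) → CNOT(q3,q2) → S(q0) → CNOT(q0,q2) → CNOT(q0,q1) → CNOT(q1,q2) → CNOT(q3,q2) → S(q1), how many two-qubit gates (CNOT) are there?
6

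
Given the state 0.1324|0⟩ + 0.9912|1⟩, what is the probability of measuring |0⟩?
0.01753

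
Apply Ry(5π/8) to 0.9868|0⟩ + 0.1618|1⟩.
0.4137|0⟩ + 0.9104|1⟩

Ry(5π/8) = [[cos(θ/2), −sin(θ/2)], [sin(θ/2), cos(θ/2)]]; θ = 5π/8, cos(θ/2) ≈ 0.55557, sin(θ/2) ≈ 0.83147.
With a = amp(|0⟩) = 0.9868 and b = amp(|1⟩) = 0.1618:
new amp(|0⟩) = (0.55557)·a + (-0.83147)·b = 0.4137
new amp(|1⟩) = (0.83147)·a + (0.55557)·b = 0.9104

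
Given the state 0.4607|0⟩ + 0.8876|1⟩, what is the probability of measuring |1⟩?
0.7878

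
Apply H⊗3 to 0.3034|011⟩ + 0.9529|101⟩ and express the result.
0.4442|000⟩ - 0.4442|001⟩ + 0.2296|010⟩ - 0.2296|011⟩ - 0.2296|100⟩ + 0.2296|101⟩ - 0.4442|110⟩ + 0.4442|111⟩

H⊗3 gives amp(|y⟩) = (1/2√2) Σ_x (−1)^(x·y) amp(|x⟩), where x·y is the number of positions in which both x and y have a 1.
|000⟩: (0.3034 + 0.9529)/(2√2) = 0.4442
|001⟩: (-0.3034 - 0.9529)/(2√2) = -0.4442
|010⟩: (-0.3034 + 0.9529)/(2√2) = 0.2296
|011⟩: (0.3034 - 0.9529)/(2√2) = -0.2296
|100⟩: (0.3034 - 0.9529)/(2√2) = -0.2296
|101⟩: (-0.3034 + 0.9529)/(2√2) = 0.2296
|110⟩: (-0.3034 - 0.9529)/(2√2) = -0.4442
|111⟩: (0.3034 + 0.9529)/(2√2) = 0.4442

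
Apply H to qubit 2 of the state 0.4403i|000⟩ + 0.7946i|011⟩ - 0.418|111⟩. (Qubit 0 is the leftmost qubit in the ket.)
0.3113i|000⟩ + 0.3113i|001⟩ + 0.5619i|010⟩ - 0.5619i|011⟩ - 0.2956|110⟩ + 0.2956|111⟩

H on qubit 2 mixes each pair of kets that differ only in qubit 2: amplitudes (a, b) of (|…0…⟩, |…1…⟩) become ((a + b)/√2, (a − b)/√2). Kets absent from the input have amplitude 0.
(|000⟩, |001⟩): (a, b) = (0.4403i, 0) → (0.3113i, 0.3113i)
(|010⟩, |011⟩): (a, b) = (0, 0.7946i) → (0.5619i, -0.5619i)
(|110⟩, |111⟩): (a, b) = (0, -0.418) → (-0.2956, 0.2956)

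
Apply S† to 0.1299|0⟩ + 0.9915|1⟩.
0.1299|0⟩ - 0.9915i|1⟩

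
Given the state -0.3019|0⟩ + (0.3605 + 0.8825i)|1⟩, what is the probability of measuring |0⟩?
0.09114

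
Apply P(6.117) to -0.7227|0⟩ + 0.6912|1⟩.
-0.7227|0⟩ + (0.6817 - 0.1143i)|1⟩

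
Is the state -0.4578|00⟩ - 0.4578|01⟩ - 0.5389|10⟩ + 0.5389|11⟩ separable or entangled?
Entangled

Writing the state as a|00⟩ + b|01⟩ + c|10⟩ + d|11⟩, it is a product state iff ad − bc = 0.
Here (a, b, c, d) = (-0.4578, -0.4578, -0.5389, 0.5389): ad − bc = (-0.4578)(0.5389) − (-0.4578)(-0.5389) = -0.4934 ≠ 0, so the state is entangled.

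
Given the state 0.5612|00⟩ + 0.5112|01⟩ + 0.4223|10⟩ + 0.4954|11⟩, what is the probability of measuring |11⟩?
0.2454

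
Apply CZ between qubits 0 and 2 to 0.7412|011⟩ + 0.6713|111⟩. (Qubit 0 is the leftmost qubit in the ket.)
0.7412|011⟩ - 0.6713|111⟩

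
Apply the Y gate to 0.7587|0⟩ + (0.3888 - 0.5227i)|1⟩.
(-0.5227 - 0.3888i)|0⟩ + 0.7587i|1⟩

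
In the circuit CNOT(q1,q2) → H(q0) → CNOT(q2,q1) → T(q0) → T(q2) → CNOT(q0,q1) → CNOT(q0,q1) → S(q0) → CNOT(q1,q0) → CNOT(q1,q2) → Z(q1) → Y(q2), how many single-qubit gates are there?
6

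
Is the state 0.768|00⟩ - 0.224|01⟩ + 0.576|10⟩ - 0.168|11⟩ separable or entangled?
Separable

Writing the state as a|00⟩ + b|01⟩ + c|10⟩ + d|11⟩, it is a product state iff ad − bc = 0.
Here (a, b, c, d) = (0.768, -0.224, 0.576, -0.168): ad − bc = (0.768)(-0.168) − (-0.224)(0.576) = 0, so the state is separable.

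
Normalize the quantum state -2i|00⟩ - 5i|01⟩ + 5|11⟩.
-0.2722i|00⟩ - 0.6804i|01⟩ + 0.6804|11⟩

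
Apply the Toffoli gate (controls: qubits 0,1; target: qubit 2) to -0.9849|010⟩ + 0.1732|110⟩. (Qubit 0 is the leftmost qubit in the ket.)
-0.9849|010⟩ + 0.1732|111⟩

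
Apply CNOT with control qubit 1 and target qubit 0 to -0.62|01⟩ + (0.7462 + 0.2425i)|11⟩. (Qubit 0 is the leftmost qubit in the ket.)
(0.7462 + 0.2425i)|01⟩ - 0.62|11⟩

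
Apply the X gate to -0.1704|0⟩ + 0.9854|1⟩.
0.9854|0⟩ - 0.1704|1⟩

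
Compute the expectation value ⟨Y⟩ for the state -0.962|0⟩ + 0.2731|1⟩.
0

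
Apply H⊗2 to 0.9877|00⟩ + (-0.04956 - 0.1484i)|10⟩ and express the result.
(0.4691 - 0.0742i)|00⟩ + (0.4691 - 0.0742i)|01⟩ + (0.5186 + 0.0742i)|10⟩ + (0.5186 + 0.0742i)|11⟩

H⊗2 gives amp(|y⟩) = (1/2) Σ_x (−1)^(x·y) amp(|x⟩), where x·y is the number of positions in which both x and y have a 1.
|00⟩: (0.9877 + (-0.04956 - 0.1484i))/2 = (0.4691 - 0.0742i)
|01⟩: (0.9877 + (-0.04956 - 0.1484i))/2 = (0.4691 - 0.0742i)
|10⟩: (0.9877 - (-0.04956 - 0.1484i))/2 = (0.5186 + 0.0742i)
|11⟩: (0.9877 - (-0.04956 - 0.1484i))/2 = (0.5186 + 0.0742i)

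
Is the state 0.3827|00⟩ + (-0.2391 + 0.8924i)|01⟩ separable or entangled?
Separable

Writing the state as a|00⟩ + b|01⟩ + c|10⟩ + d|11⟩, it is a product state iff ad − bc = 0.
Here (a, b, c, d) = (0.3827, (-0.2391 + 0.8924i), 0, 0): ad − bc = (0.3827)(0) − (-0.2391 + 0.8924i)(0) = 0, so the state is separable.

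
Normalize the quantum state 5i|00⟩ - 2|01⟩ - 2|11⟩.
0.8704i|00⟩ - 0.3482|01⟩ - 0.3482|11⟩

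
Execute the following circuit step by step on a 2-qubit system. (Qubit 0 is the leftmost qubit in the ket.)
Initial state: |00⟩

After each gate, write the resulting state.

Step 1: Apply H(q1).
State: 1/√2|00⟩ + 1/√2|01⟩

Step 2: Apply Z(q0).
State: 1/√2|00⟩ + 1/√2|01⟩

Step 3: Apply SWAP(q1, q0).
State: 1/√2|00⟩ + 1/√2|10⟩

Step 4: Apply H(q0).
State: |00⟩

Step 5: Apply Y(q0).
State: i|10⟩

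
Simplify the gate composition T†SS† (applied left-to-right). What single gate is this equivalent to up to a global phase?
T†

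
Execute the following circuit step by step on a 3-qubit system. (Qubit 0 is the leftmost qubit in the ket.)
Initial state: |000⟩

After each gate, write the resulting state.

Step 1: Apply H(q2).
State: 1/√2|000⟩ + 1/√2|001⟩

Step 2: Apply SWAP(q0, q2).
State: 1/√2|000⟩ + 1/√2|100⟩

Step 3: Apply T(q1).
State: 1/√2|000⟩ + 1/√2|100⟩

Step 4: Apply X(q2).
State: 1/√2|001⟩ + 1/√2|101⟩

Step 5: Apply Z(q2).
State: -1/√2|001⟩ - 1/√2|101⟩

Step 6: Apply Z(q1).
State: -1/√2|001⟩ - 1/√2|101⟩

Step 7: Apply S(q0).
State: -1/√2|001⟩ - (1/√2)i|101⟩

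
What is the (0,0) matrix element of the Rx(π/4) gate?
0.9239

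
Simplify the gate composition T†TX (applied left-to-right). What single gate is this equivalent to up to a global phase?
X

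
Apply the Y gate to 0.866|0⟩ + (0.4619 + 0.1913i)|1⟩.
(0.1913 - 0.4619i)|0⟩ + 0.866i|1⟩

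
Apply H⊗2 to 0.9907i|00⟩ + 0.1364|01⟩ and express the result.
(0.0682 + 0.4954i)|00⟩ + (-0.0682 + 0.4954i)|01⟩ + (0.0682 + 0.4954i)|10⟩ + (-0.0682 + 0.4954i)|11⟩

H⊗2 gives amp(|y⟩) = (1/2) Σ_x (−1)^(x·y) amp(|x⟩), where x·y is the number of positions in which both x and y have a 1.
|00⟩: (0.9907i + 0.1364)/2 = (0.0682 + 0.4954i)
|01⟩: (0.9907i - 0.1364)/2 = (-0.0682 + 0.4954i)
|10⟩: (0.9907i + 0.1364)/2 = (0.0682 + 0.4954i)
|11⟩: (0.9907i - 0.1364)/2 = (-0.0682 + 0.4954i)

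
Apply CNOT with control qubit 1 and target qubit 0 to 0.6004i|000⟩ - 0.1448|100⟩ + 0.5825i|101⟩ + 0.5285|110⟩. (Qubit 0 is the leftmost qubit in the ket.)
0.6004i|000⟩ + 0.5285|010⟩ - 0.1448|100⟩ + 0.5825i|101⟩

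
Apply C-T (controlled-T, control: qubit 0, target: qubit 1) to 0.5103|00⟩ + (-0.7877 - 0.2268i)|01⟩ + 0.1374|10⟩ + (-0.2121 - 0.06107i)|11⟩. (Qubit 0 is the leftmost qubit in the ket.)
0.5103|00⟩ + (-0.7877 - 0.2268i)|01⟩ + 0.1374|10⟩ + (-0.1068 - 0.1932i)|11⟩

C-T leaves the control-|0⟩ kets |00⟩, |01⟩ unchanged and applies T to qubit 1 on the control-|1⟩ pair (|10⟩, |11⟩).
T = [[1, 0], [0, (1/√2 + (1/√2)i)]].
With a = amp(|10⟩) = 0.1374 and b = amp(|11⟩) = (-0.2121 - 0.06107i):
new amp(|10⟩) = (1)·a = 0.1374
new amp(|11⟩) = (1/√2 + (1/√2)i)·b = (-0.1068 - 0.1932i)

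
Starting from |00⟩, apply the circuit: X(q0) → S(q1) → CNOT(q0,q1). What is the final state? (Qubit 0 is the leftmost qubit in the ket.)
|11⟩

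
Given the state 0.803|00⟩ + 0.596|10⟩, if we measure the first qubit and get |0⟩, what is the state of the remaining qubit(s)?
|0⟩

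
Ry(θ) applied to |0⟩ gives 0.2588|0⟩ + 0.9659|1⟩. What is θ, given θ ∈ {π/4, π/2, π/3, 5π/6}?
5π/6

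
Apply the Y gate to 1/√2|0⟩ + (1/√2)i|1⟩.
1/√2|0⟩ + (1/√2)i|1⟩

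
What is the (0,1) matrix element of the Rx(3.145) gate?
-i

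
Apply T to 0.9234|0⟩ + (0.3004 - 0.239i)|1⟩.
0.9234|0⟩ + (0.3814 + 0.04342i)|1⟩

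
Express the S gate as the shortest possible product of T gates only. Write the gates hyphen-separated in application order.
T-T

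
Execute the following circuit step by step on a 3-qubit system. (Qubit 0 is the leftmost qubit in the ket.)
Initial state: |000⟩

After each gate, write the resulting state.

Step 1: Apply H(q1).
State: 1/√2|000⟩ + 1/√2|010⟩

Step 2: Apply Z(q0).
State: 1/√2|000⟩ + 1/√2|010⟩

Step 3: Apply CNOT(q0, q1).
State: 1/√2|000⟩ + 1/√2|010⟩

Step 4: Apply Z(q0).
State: 1/√2|000⟩ + 1/√2|010⟩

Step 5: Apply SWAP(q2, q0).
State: 1/√2|000⟩ + 1/√2|010⟩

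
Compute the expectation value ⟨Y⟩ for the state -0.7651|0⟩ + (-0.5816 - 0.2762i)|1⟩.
0.4226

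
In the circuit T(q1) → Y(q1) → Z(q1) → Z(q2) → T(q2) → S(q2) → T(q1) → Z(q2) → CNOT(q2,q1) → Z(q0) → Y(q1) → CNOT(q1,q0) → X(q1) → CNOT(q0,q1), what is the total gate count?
14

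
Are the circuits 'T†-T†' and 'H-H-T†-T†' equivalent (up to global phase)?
Yes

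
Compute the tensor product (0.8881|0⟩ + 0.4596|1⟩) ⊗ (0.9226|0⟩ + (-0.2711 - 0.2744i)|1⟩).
0.8194|00⟩ + (-0.2408 - 0.2437i)|01⟩ + 0.424|10⟩ + (-0.1246 - 0.1261i)|11⟩

amp(|b₁b₂…⟩) = product of the factor amplitudes for bits b₁, b₂, …; only kets whose every factor amplitude is nonzero survive.
|00⟩: (0.8881)(0.9226) = 0.8194
|01⟩: (0.8881)(-0.2711 - 0.2744i) = (-0.2408 - 0.2437i)
|10⟩: (0.4596)(0.9226) = 0.424
|11⟩: (0.4596)(-0.2711 - 0.2744i) = (-0.1246 - 0.1261i)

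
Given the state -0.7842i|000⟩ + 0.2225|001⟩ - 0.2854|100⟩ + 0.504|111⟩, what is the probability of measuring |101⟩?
0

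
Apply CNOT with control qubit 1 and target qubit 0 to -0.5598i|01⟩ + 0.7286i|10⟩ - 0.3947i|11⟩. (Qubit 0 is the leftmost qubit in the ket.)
-0.3947i|01⟩ + 0.7286i|10⟩ - 0.5598i|11⟩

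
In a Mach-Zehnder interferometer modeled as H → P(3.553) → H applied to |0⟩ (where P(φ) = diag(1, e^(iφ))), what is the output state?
(0.04172 - 0.1999i)|0⟩ + (0.9583 + 0.1999i)|1⟩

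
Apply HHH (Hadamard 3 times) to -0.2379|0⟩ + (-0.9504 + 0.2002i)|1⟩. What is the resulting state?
(-0.8403 + 0.1416i)|0⟩ + (0.5038 - 0.1416i)|1⟩

H² = I, so H^3 = H: a single Hadamard. With (a, b) = (-0.2379, (-0.9504 + 0.2002i)), H gives ((a + b)/√2, (a − b)/√2) = ((-0.8403 + 0.1416i), (0.5038 - 0.1416i)).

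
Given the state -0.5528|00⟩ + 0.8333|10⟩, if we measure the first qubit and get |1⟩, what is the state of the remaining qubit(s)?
|0⟩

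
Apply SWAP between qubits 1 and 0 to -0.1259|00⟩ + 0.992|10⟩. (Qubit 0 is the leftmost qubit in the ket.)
-0.1259|00⟩ + 0.992|01⟩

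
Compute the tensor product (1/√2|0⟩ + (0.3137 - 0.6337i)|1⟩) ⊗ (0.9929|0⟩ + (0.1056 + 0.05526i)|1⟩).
0.7021|00⟩ + (0.07467 + 0.03907i)|01⟩ + (0.3115 - 0.6292i)|10⟩ + (0.06814 - 0.04958i)|11⟩

amp(|b₁b₂…⟩) = product of the factor amplitudes for bits b₁, b₂, …; only kets whose every factor amplitude is nonzero survive.
|00⟩: (1/√2)(0.9929) = 0.7021
|01⟩: (1/√2)(0.1056 + 0.05526i) = (0.07467 + 0.03907i)
|10⟩: (0.3137 - 0.6337i)(0.9929) = (0.3115 - 0.6292i)
|11⟩: (0.3137 - 0.6337i)(0.1056 + 0.05526i) = (0.06814 - 0.04958i)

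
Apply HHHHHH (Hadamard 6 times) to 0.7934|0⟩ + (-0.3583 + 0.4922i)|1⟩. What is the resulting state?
0.7934|0⟩ + (-0.3583 + 0.4922i)|1⟩

H² = I, so an even number of Hadamards cancels: H^6 = I and the state is unchanged.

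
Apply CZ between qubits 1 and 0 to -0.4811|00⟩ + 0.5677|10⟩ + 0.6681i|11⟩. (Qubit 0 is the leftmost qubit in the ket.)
-0.4811|00⟩ + 0.5677|10⟩ - 0.6681i|11⟩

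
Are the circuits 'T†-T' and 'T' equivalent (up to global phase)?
No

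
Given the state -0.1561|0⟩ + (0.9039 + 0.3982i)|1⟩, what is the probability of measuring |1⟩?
0.9756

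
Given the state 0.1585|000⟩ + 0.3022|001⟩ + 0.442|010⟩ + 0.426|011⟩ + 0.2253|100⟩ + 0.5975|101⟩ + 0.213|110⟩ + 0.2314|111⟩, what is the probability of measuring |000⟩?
0.02512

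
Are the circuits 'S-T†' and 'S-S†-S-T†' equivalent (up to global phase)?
Yes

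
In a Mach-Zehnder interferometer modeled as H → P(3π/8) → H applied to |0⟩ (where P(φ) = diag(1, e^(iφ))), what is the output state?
(0.6913 + 0.4619i)|0⟩ + (0.3087 - 0.4619i)|1⟩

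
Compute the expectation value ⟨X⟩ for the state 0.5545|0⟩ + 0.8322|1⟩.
0.9229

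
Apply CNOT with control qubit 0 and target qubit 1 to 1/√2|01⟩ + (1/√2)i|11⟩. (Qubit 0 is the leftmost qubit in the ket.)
1/√2|01⟩ + (1/√2)i|10⟩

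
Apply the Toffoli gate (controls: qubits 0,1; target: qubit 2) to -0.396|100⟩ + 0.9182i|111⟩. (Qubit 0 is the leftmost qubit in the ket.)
-0.396|100⟩ + 0.9182i|110⟩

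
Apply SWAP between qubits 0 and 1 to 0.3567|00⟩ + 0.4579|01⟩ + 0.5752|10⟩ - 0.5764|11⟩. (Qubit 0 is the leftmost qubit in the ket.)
0.3567|00⟩ + 0.5752|01⟩ + 0.4579|10⟩ - 0.5764|11⟩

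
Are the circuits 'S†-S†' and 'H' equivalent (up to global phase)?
No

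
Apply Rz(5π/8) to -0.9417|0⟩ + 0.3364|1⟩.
(-0.5232 + 0.783i)|0⟩ + (0.1869 + 0.2797i)|1⟩

Rz(5π/8) = [[e^(−iθ/2), 0], [0, e^(iθ/2)]] with e^(±iθ/2) = cos(θ/2) ± i·sin(θ/2); θ = 5π/8, cos(θ/2) ≈ 0.55557, sin(θ/2) ≈ 0.83147.
With a = amp(|0⟩) = -0.9417 and b = amp(|1⟩) = 0.3364:
new amp(|0⟩) = (0.55557 - 0.83147i)·a = (-0.5232 + 0.783i)
new amp(|1⟩) = (0.55557 + 0.83147i)·b = (0.1869 + 0.2797i)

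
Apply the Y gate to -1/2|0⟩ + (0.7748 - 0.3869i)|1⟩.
(-0.3869 - 0.7748i)|0⟩ - (1/2)i|1⟩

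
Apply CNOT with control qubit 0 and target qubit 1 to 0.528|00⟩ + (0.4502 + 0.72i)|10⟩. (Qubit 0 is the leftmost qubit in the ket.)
0.528|00⟩ + (0.4502 + 0.72i)|11⟩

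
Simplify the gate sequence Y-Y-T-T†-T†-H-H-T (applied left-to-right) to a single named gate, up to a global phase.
I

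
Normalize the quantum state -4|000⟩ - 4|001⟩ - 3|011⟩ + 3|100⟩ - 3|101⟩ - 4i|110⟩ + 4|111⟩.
-0.4193|000⟩ - 0.4193|001⟩ - 0.3145|011⟩ + 0.3145|100⟩ - 0.3145|101⟩ - 0.4193i|110⟩ + 0.4193|111⟩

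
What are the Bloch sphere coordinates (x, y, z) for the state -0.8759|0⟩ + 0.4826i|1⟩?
(0, -0.8454, 0.5343)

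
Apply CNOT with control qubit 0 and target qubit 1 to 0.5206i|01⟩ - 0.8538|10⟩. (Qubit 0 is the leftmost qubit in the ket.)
0.5206i|01⟩ - 0.8538|11⟩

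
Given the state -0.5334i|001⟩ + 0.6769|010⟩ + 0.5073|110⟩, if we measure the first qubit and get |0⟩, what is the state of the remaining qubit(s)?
-0.6189i|01⟩ + 0.7854|10⟩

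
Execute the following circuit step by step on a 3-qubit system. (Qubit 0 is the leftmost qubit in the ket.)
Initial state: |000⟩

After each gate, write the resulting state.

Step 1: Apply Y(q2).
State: i|001⟩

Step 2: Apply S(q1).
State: i|001⟩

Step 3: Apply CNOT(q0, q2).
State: i|001⟩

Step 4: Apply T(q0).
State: i|001⟩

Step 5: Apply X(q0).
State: i|101⟩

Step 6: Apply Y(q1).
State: -|111⟩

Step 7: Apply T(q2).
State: (-1/√2 - (1/√2)i)|111⟩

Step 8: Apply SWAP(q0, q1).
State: (-1/√2 - (1/√2)i)|111⟩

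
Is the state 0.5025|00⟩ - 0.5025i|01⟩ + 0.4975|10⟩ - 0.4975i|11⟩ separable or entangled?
Separable

Writing the state as a|00⟩ + b|01⟩ + c|10⟩ + d|11⟩, it is a product state iff ad − bc = 0.
Here (a, b, c, d) = (0.5025, -0.5025i, 0.4975, -0.4975i): ad − bc = (0.5025)(-0.4975i) − (-0.5025i)(0.4975) = 0, so the state is separable.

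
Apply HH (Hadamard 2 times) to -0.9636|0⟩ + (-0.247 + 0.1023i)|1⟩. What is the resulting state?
-0.9636|0⟩ + (-0.247 + 0.1023i)|1⟩

H² = I, so an even number of Hadamards cancels: H^2 = I and the state is unchanged.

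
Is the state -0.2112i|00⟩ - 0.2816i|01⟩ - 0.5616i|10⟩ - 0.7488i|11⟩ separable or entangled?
Separable

Writing the state as a|00⟩ + b|01⟩ + c|10⟩ + d|11⟩, it is a product state iff ad − bc = 0.
Here (a, b, c, d) = (-0.2112i, -0.2816i, -0.5616i, -0.7488i): ad − bc = (-0.2112i)(-0.7488i) − (-0.2816i)(-0.5616i) = 0, so the state is separable.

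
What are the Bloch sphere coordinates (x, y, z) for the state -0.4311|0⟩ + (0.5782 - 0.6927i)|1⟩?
(-0.4985, 0.5972, -0.6283)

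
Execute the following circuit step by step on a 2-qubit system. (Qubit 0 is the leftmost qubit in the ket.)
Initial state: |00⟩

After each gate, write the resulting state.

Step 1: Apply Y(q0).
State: i|10⟩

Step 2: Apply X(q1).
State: i|11⟩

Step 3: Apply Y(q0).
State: |01⟩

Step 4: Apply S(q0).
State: |01⟩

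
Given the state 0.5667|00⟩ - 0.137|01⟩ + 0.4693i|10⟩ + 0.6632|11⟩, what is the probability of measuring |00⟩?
0.3211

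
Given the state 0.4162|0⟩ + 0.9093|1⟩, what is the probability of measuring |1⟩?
0.8268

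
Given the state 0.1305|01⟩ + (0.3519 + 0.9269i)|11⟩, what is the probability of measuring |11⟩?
0.983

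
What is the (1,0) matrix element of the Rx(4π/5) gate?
-0.9511i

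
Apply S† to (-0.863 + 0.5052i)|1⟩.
(0.5052 + 0.863i)|1⟩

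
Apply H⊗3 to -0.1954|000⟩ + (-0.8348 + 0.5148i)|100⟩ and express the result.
(-0.3642 + 0.182i)|000⟩ + (-0.3642 + 0.182i)|001⟩ + (-0.3642 + 0.182i)|010⟩ + (-0.3642 + 0.182i)|011⟩ + (0.2261 - 0.182i)|100⟩ + (0.2261 - 0.182i)|101⟩ + (0.2261 - 0.182i)|110⟩ + (0.2261 - 0.182i)|111⟩

H⊗3 gives amp(|y⟩) = (1/2√2) Σ_x (−1)^(x·y) amp(|x⟩), where x·y is the number of positions in which both x and y have a 1.
|000⟩: (-0.1954 + (-0.8348 + 0.5148i))/(2√2) = (-0.3642 + 0.182i)
|001⟩: (-0.1954 + (-0.8348 + 0.5148i))/(2√2) = (-0.3642 + 0.182i)
|010⟩: (-0.1954 + (-0.8348 + 0.5148i))/(2√2) = (-0.3642 + 0.182i)
|011⟩: (-0.1954 + (-0.8348 + 0.5148i))/(2√2) = (-0.3642 + 0.182i)
|100⟩: (-0.1954 - (-0.8348 + 0.5148i))/(2√2) = (0.2261 - 0.182i)
|101⟩: (-0.1954 - (-0.8348 + 0.5148i))/(2√2) = (0.2261 - 0.182i)
|110⟩: (-0.1954 - (-0.8348 + 0.5148i))/(2√2) = (0.2261 - 0.182i)
|111⟩: (-0.1954 - (-0.8348 + 0.5148i))/(2√2) = (0.2261 - 0.182i)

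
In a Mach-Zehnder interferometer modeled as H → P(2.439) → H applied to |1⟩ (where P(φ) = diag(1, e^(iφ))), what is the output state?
(0.8816 - 0.3231i)|0⟩ + (0.1184 + 0.3231i)|1⟩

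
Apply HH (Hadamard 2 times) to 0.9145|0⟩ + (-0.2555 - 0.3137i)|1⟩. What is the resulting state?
0.9145|0⟩ + (-0.2555 - 0.3137i)|1⟩

H² = I, so an even number of Hadamards cancels: H^2 = I and the state is unchanged.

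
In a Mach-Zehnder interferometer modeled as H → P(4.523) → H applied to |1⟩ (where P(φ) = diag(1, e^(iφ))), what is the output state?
(0.5941 + 0.4911i)|0⟩ + (0.4059 - 0.4911i)|1⟩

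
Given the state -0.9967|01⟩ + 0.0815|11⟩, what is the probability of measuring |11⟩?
0.006642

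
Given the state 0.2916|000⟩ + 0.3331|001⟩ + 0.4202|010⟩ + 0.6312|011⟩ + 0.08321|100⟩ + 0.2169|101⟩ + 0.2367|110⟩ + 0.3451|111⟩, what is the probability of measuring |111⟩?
0.1191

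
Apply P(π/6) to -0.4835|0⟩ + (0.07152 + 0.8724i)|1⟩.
-0.4835|0⟩ + (-0.3743 + 0.7913i)|1⟩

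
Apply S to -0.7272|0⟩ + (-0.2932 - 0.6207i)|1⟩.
-0.7272|0⟩ + (0.6207 - 0.2932i)|1⟩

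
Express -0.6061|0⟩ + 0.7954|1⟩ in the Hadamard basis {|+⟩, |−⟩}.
0.1339|+⟩ - 0.991|−⟩

With |ψ⟩ = α|0⟩ + β|1⟩, the Hadamard-basis coefficients are ⟨+|ψ⟩ = (α + β)/√2 and ⟨−|ψ⟩ = (α − β)/√2.
Here α = -0.6061, β = 0.7954: (α + β)/√2 = 0.1339, (α − β)/√2 = -0.991.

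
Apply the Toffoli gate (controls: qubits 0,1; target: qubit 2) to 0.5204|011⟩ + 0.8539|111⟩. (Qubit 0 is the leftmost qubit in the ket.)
0.5204|011⟩ + 0.8539|110⟩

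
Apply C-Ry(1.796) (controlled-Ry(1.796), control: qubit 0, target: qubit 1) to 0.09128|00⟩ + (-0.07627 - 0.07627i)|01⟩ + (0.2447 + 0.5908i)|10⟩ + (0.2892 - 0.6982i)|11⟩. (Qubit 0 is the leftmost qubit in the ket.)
0.09128|00⟩ + (-0.07627 - 0.07627i)|01⟩ + (-0.07369 + 0.9142i)|10⟩ + (0.3716 + 0.02695i)|11⟩

C-Ry(1.796) leaves the control-|0⟩ kets |00⟩, |01⟩ unchanged and applies Ry(1.796) to qubit 1 on the control-|1⟩ pair (|10⟩, |11⟩).
Ry(1.796) = [[cos(θ/2), −sin(θ/2)], [sin(θ/2), cos(θ/2)]]; θ = 1.796, cos(θ/2) ≈ 0.623175, sin(θ/2) ≈ 0.782082.
With a = amp(|10⟩) = (0.2447 + 0.5908i) and b = amp(|11⟩) = (0.2892 - 0.6982i):
new amp(|10⟩) = (0.623175)·a + (-0.782082)·b = (-0.07369 + 0.9142i)
new amp(|11⟩) = (0.782082)·a + (0.623175)·b = (0.3716 + 0.02695i)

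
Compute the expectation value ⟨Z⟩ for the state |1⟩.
-1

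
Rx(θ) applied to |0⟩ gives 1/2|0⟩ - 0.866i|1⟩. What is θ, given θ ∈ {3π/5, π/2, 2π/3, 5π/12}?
2π/3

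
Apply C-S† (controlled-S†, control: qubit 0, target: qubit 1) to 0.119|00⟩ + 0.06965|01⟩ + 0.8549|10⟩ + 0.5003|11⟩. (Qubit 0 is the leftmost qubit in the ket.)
0.119|00⟩ + 0.06965|01⟩ + 0.8549|10⟩ - 0.5003i|11⟩

C-S† leaves the control-|0⟩ kets |00⟩, |01⟩ unchanged and applies S† to qubit 1 on the control-|1⟩ pair (|10⟩, |11⟩).
S† = [[1, 0], [0, -i]].
With a = amp(|10⟩) = 0.8549 and b = amp(|11⟩) = 0.5003:
new amp(|10⟩) = (1)·a = 0.8549
new amp(|11⟩) = (-i)·b = -0.5003i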